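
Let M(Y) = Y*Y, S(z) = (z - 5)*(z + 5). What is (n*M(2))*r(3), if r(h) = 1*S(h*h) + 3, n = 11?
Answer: 2596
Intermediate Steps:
S(z) = (-5 + z)*(5 + z)
M(Y) = Y²
r(h) = -22 + h⁴ (r(h) = 1*(-25 + (h*h)²) + 3 = 1*(-25 + (h²)²) + 3 = 1*(-25 + h⁴) + 3 = (-25 + h⁴) + 3 = -22 + h⁴)
(n*M(2))*r(3) = (11*2²)*(-22 + 3⁴) = (11*4)*(-22 + 81) = 44*59 = 2596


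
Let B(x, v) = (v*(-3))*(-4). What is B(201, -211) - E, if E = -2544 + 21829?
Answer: -21817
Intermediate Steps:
B(x, v) = 12*v (B(x, v) = -3*v*(-4) = 12*v)
E = 19285
B(201, -211) - E = 12*(-211) - 1*19285 = -2532 - 19285 = -21817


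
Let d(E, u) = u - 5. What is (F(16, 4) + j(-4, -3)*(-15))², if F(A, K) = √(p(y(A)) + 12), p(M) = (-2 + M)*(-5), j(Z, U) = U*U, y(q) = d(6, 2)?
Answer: (-135 + √37)² ≈ 16620.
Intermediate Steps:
d(E, u) = -5 + u
y(q) = -3 (y(q) = -5 + 2 = -3)
j(Z, U) = U²
p(M) = 10 - 5*M
F(A, K) = √37 (F(A, K) = √((10 - 5*(-3)) + 12) = √((10 + 15) + 12) = √(25 + 12) = √37)
(F(16, 4) + j(-4, -3)*(-15))² = (√37 + (-3)²*(-15))² = (√37 + 9*(-15))² = (√37 - 135)² = (-135 + √37)²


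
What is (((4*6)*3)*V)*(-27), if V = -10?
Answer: 19440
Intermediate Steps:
(((4*6)*3)*V)*(-27) = (((4*6)*3)*(-10))*(-27) = ((24*3)*(-10))*(-27) = (72*(-10))*(-27) = -720*(-27) = 19440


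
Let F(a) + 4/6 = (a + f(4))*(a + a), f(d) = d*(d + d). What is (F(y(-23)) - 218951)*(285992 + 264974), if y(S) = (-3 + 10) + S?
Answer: -362751055706/3 ≈ -1.2092e+11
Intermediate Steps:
f(d) = 2*d**2 (f(d) = d*(2*d) = 2*d**2)
y(S) = 7 + S
F(a) = -2/3 + 2*a*(32 + a) (F(a) = -2/3 + (a + 2*4**2)*(a + a) = -2/3 + (a + 2*16)*(2*a) = -2/3 + (a + 32)*(2*a) = -2/3 + (32 + a)*(2*a) = -2/3 + 2*a*(32 + a))
(F(y(-23)) - 218951)*(285992 + 264974) = ((-2/3 + 2*(7 - 23)**2 + 64*(7 - 23)) - 218951)*(285992 + 264974) = ((-2/3 + 2*(-16)**2 + 64*(-16)) - 218951)*550966 = ((-2/3 + 2*256 - 1024) - 218951)*550966 = ((-2/3 + 512 - 1024) - 218951)*550966 = (-1538/3 - 218951)*550966 = -658391/3*550966 = -362751055706/3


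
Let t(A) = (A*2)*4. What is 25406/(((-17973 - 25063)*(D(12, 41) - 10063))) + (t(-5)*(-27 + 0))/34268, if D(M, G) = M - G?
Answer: 58741933721/1860406772952 ≈ 0.031575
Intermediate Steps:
t(A) = 8*A (t(A) = (2*A)*4 = 8*A)
25406/(((-17973 - 25063)*(D(12, 41) - 10063))) + (t(-5)*(-27 + 0))/34268 = 25406/(((-17973 - 25063)*((12 - 1*41) - 10063))) + ((8*(-5))*(-27 + 0))/34268 = 25406/((-43036*((12 - 41) - 10063))) - 40*(-27)*(1/34268) = 25406/((-43036*(-29 - 10063))) + 1080*(1/34268) = 25406/((-43036*(-10092))) + 270/8567 = 25406/434319312 + 270/8567 = 25406*(1/434319312) + 270/8567 = 12703/217159656 + 270/8567 = 58741933721/1860406772952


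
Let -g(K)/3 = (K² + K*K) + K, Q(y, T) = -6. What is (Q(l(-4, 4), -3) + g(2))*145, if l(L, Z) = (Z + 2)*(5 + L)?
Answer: -5220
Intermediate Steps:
l(L, Z) = (2 + Z)*(5 + L)
g(K) = -6*K² - 3*K (g(K) = -3*((K² + K*K) + K) = -3*((K² + K²) + K) = -3*(2*K² + K) = -3*(K + 2*K²) = -6*K² - 3*K)
(Q(l(-4, 4), -3) + g(2))*145 = (-6 - 3*2*(1 + 2*2))*145 = (-6 - 3*2*(1 + 4))*145 = (-6 - 3*2*5)*145 = (-6 - 30)*145 = -36*145 = -5220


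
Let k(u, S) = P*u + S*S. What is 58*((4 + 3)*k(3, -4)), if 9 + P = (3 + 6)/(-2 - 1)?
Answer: -8120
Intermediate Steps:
P = -12 (P = -9 + (3 + 6)/(-2 - 1) = -9 + 9/(-3) = -9 + 9*(-1/3) = -9 - 3 = -12)
k(u, S) = S**2 - 12*u (k(u, S) = -12*u + S*S = -12*u + S**2 = S**2 - 12*u)
58*((4 + 3)*k(3, -4)) = 58*((4 + 3)*((-4)**2 - 12*3)) = 58*(7*(16 - 36)) = 58*(7*(-20)) = 58*(-140) = -8120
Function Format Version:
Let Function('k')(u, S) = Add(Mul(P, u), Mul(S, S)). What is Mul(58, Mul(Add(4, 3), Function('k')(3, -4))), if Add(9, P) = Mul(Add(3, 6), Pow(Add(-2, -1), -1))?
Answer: -8120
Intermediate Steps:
P = -12 (P = Add(-9, Mul(Add(3, 6), Pow(Add(-2, -1), -1))) = Add(-9, Mul(9, Pow(-3, -1))) = Add(-9, Mul(9, Rational(-1, 3))) = Add(-9, -3) = -12)
Function('k')(u, S) = Add(Pow(S, 2), Mul(-12, u)) (Function('k')(u, S) = Add(Mul(-12, u), Mul(S, S)) = Add(Mul(-12, u), Pow(S, 2)) = Add(Pow(S, 2), Mul(-12, u)))
Mul(58, Mul(Add(4, 3), Function('k')(3, -4))) = Mul(58, Mul(Add(4, 3), Add(Pow(-4, 2), Mul(-12, 3)))) = Mul(58, Mul(7, Add(16, -36))) = Mul(58, Mul(7, -20)) = Mul(58, -140) = -8120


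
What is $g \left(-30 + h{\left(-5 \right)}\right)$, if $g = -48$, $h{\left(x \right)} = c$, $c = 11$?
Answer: $912$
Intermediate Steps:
$h{\left(x \right)} = 11$
$g \left(-30 + h{\left(-5 \right)}\right) = - 48 \left(-30 + 11\right) = \left(-48\right) \left(-19\right) = 912$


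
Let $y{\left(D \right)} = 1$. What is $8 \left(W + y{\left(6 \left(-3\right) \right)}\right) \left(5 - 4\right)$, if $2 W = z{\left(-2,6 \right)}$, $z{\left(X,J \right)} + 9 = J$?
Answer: $-4$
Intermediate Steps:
$z{\left(X,J \right)} = -9 + J$
$W = - \frac{3}{2}$ ($W = \frac{-9 + 6}{2} = \frac{1}{2} \left(-3\right) = - \frac{3}{2} \approx -1.5$)
$8 \left(W + y{\left(6 \left(-3\right) \right)}\right) \left(5 - 4\right) = 8 \left(- \frac{3}{2} + 1\right) \left(5 - 4\right) = 8 \left(\left(- \frac{1}{2}\right) 1\right) = 8 \left(- \frac{1}{2}\right) = -4$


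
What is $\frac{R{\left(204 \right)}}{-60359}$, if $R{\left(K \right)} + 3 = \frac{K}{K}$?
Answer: $\frac{2}{60359} \approx 3.3135 \cdot 10^{-5}$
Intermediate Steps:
$R{\left(K \right)} = -2$ ($R{\left(K \right)} = -3 + \frac{K}{K} = -3 + 1 = -2$)
$\frac{R{\left(204 \right)}}{-60359} = - \frac{2}{-60359} = \left(-2\right) \left(- \frac{1}{60359}\right) = \frac{2}{60359}$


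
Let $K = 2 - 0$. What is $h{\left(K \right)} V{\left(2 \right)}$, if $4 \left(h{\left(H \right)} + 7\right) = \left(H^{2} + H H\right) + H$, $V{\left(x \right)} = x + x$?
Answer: $-18$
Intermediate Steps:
$V{\left(x \right)} = 2 x$
$K = 2$ ($K = 2 + 0 = 2$)
$h{\left(H \right)} = -7 + \frac{H^{2}}{2} + \frac{H}{4}$ ($h{\left(H \right)} = -7 + \frac{\left(H^{2} + H H\right) + H}{4} = -7 + \frac{\left(H^{2} + H^{2}\right) + H}{4} = -7 + \frac{2 H^{2} + H}{4} = -7 + \frac{H + 2 H^{2}}{4} = -7 + \left(\frac{H^{2}}{2} + \frac{H}{4}\right) = -7 + \frac{H^{2}}{2} + \frac{H}{4}$)
$h{\left(K \right)} V{\left(2 \right)} = \left(-7 + \frac{2^{2}}{2} + \frac{1}{4} \cdot 2\right) 2 \cdot 2 = \left(-7 + \frac{1}{2} \cdot 4 + \frac{1}{2}\right) 4 = \left(-7 + 2 + \frac{1}{2}\right) 4 = \left(- \frac{9}{2}\right) 4 = -18$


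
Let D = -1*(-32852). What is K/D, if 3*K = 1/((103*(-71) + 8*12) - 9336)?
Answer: -1/1631397468 ≈ -6.1297e-10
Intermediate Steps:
K = -1/49659 (K = 1/(3*((103*(-71) + 8*12) - 9336)) = 1/(3*((-7313 + 96) - 9336)) = 1/(3*(-7217 - 9336)) = (⅓)/(-16553) = (⅓)*(-1/16553) = -1/49659 ≈ -2.0137e-5)
D = 32852
K/D = -1/49659/32852 = -1/49659*1/32852 = -1/1631397468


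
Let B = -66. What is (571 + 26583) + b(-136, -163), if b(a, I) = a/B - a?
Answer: 900638/33 ≈ 27292.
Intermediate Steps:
b(a, I) = -67*a/66 (b(a, I) = a/(-66) - a = a*(-1/66) - a = -a/66 - a = -67*a/66)
(571 + 26583) + b(-136, -163) = (571 + 26583) - 67/66*(-136) = 27154 + 4556/33 = 900638/33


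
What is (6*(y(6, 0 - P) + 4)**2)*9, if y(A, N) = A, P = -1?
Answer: 5400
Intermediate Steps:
(6*(y(6, 0 - P) + 4)**2)*9 = (6*(6 + 4)**2)*9 = (6*10**2)*9 = (6*100)*9 = 600*9 = 5400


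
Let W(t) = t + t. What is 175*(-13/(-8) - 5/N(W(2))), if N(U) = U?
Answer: 525/8 ≈ 65.625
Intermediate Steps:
W(t) = 2*t
175*(-13/(-8) - 5/N(W(2))) = 175*(-13/(-8) - 5/(2*2)) = 175*(-13*(-⅛) - 5/4) = 175*(13/8 - 5*¼) = 175*(13/8 - 5/4) = 175*(3/8) = 525/8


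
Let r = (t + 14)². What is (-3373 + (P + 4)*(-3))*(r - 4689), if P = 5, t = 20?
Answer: 12012200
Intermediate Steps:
r = 1156 (r = (20 + 14)² = 34² = 1156)
(-3373 + (P + 4)*(-3))*(r - 4689) = (-3373 + (5 + 4)*(-3))*(1156 - 4689) = (-3373 + 9*(-3))*(-3533) = (-3373 - 27)*(-3533) = -3400*(-3533) = 12012200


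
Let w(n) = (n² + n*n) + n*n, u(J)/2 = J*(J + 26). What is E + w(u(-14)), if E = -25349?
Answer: 313339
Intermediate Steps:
u(J) = 2*J*(26 + J) (u(J) = 2*(J*(J + 26)) = 2*(J*(26 + J)) = 2*J*(26 + J))
w(n) = 3*n² (w(n) = (n² + n²) + n² = 2*n² + n² = 3*n²)
E + w(u(-14)) = -25349 + 3*(2*(-14)*(26 - 14))² = -25349 + 3*(2*(-14)*12)² = -25349 + 3*(-336)² = -25349 + 3*112896 = -25349 + 338688 = 313339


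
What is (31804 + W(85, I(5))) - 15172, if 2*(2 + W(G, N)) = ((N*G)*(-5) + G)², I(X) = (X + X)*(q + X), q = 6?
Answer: 2177655485/2 ≈ 1.0888e+9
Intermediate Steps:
I(X) = 2*X*(6 + X) (I(X) = (X + X)*(6 + X) = (2*X)*(6 + X) = 2*X*(6 + X))
W(G, N) = -2 + (G - 5*G*N)²/2 (W(G, N) = -2 + ((N*G)*(-5) + G)²/2 = -2 + ((G*N)*(-5) + G)²/2 = -2 + (-5*G*N + G)²/2 = -2 + (G - 5*G*N)²/2)
(31804 + W(85, I(5))) - 15172 = (31804 + (-2 + (½)*85²*(-1 + 5*(2*5*(6 + 5)))²)) - 15172 = (31804 + (-2 + (½)*7225*(-1 + 5*(2*5*11))²)) - 15172 = (31804 + (-2 + (½)*7225*(-1 + 5*110)²)) - 15172 = (31804 + (-2 + (½)*7225*(-1 + 550)²)) - 15172 = (31804 + (-2 + (½)*7225*549²)) - 15172 = (31804 + (-2 + (½)*7225*301401)) - 15172 = (31804 + (-2 + 2177622225/2)) - 15172 = (31804 + 2177622221/2) - 15172 = 2177685829/2 - 15172 = 2177655485/2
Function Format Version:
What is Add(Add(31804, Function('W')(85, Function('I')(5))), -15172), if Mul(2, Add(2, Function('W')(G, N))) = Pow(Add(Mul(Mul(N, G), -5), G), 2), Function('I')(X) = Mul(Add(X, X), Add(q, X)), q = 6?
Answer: Rational(2177655485, 2) ≈ 1.0888e+9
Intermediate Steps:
Function('I')(X) = Mul(2, X, Add(6, X)) (Function('I')(X) = Mul(Add(X, X), Add(6, X)) = Mul(Mul(2, X), Add(6, X)) = Mul(2, X, Add(6, X)))
Function('W')(G, N) = Add(-2, Mul(Rational(1, 2), Pow(Add(G, Mul(-5, G, N)), 2))) (Function('W')(G, N) = Add(-2, Mul(Rational(1, 2), Pow(Add(Mul(Mul(N, G), -5), G), 2))) = Add(-2, Mul(Rational(1, 2), Pow(Add(Mul(Mul(G, N), -5), G), 2))) = Add(-2, Mul(Rational(1, 2), Pow(Add(Mul(-5, G, N), G), 2))) = Add(-2, Mul(Rational(1, 2), Pow(Add(G, Mul(-5, G, N)), 2))))
Add(Add(31804, Function('W')(85, Function('I')(5))), -15172) = Add(Add(31804, Add(-2, Mul(Rational(1, 2), Pow(85, 2), Pow(Add(-1, Mul(5, Mul(2, 5, Add(6, 5)))), 2)))), -15172) = Add(Add(31804, Add(-2, Mul(Rational(1, 2), 7225, Pow(Add(-1, Mul(5, Mul(2, 5, 11))), 2)))), -15172) = Add(Add(31804, Add(-2, Mul(Rational(1, 2), 7225, Pow(Add(-1, Mul(5, 110)), 2)))), -15172) = Add(Add(31804, Add(-2, Mul(Rational(1, 2), 7225, Pow(Add(-1, 550), 2)))), -15172) = Add(Add(31804, Add(-2, Mul(Rational(1, 2), 7225, Pow(549, 2)))), -15172) = Add(Add(31804, Add(-2, Mul(Rational(1, 2), 7225, 301401))), -15172) = Add(Add(31804, Add(-2, Rational(2177622225, 2))), -15172) = Add(Add(31804, Rational(2177622221, 2)), -15172) = Add(Rational(2177685829, 2), -15172) = Rational(2177655485, 2)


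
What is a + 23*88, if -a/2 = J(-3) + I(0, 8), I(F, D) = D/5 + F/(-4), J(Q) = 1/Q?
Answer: 30322/15 ≈ 2021.5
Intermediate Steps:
I(F, D) = -F/4 + D/5 (I(F, D) = D*(1/5) + F*(-1/4) = D/5 - F/4 = -F/4 + D/5)
a = -38/15 (a = -2*(1/(-3) + (-1/4*0 + (1/5)*8)) = -2*(-1/3 + (0 + 8/5)) = -2*(-1/3 + 8/5) = -2*19/15 = -38/15 ≈ -2.5333)
a + 23*88 = -38/15 + 23*88 = -38/15 + 2024 = 30322/15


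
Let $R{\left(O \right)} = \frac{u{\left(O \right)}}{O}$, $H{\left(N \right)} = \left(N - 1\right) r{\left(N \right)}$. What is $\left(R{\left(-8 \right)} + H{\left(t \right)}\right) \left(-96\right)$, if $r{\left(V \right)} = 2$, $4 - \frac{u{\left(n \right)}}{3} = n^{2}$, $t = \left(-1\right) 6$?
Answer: $-816$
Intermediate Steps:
$t = -6$
$u{\left(n \right)} = 12 - 3 n^{2}$
$H{\left(N \right)} = -2 + 2 N$ ($H{\left(N \right)} = \left(N - 1\right) 2 = \left(-1 + N\right) 2 = -2 + 2 N$)
$R{\left(O \right)} = \frac{12 - 3 O^{2}}{O}$
$\left(R{\left(-8 \right)} + H{\left(t \right)}\right) \left(-96\right) = \left(\left(\left(-3\right) \left(-8\right) + \frac{12}{-8}\right) + \left(-2 + 2 \left(-6\right)\right)\right) \left(-96\right) = \left(\left(24 + 12 \left(- \frac{1}{8}\right)\right) - 14\right) \left(-96\right) = \left(\left(24 - \frac{3}{2}\right) - 14\right) \left(-96\right) = \left(\frac{45}{2} - 14\right) \left(-96\right) = \frac{17}{2} \left(-96\right) = -816$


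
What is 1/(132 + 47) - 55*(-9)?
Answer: 88606/179 ≈ 495.01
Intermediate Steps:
1/(132 + 47) - 55*(-9) = 1/179 + 495 = 88606/179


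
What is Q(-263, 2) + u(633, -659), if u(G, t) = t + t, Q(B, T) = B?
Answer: -1581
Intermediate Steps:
u(G, t) = 2*t
Q(-263, 2) + u(633, -659) = -263 + 2*(-659) = -263 - 1318 = -1581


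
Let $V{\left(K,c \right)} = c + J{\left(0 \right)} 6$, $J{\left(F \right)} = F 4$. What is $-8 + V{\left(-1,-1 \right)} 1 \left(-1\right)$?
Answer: $-7$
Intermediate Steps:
$J{\left(F \right)} = 4 F$
$V{\left(K,c \right)} = c$ ($V{\left(K,c \right)} = c + 4 \cdot 0 \cdot 6 = c + 0 \cdot 6 = c + 0 = c$)
$-8 + V{\left(-1,-1 \right)} 1 \left(-1\right) = -8 - 1 \left(-1\right) = -8 - -1 = -8 + 1 = -7$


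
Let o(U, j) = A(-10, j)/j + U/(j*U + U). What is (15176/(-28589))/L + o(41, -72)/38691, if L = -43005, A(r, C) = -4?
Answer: 271857022111/20264573619489870 ≈ 1.3415e-5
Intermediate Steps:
o(U, j) = -4/j + U/(U + U*j) (o(U, j) = -4/j + U/(j*U + U) = -4/j + U/(U*j + U) = -4/j + U/(U + U*j))
(15176/(-28589))/L + o(41, -72)/38691 = (15176/(-28589))/(-43005) + ((-4 - 3*(-72))/((-72)*(1 - 72)))/38691 = (15176*(-1/28589))*(-1/43005) - 1/72*(-4 + 216)/(-71)*(1/38691) = -15176/28589*(-1/43005) - 1/72*(-1/71)*212*(1/38691) = 15176/1229469945 + (53/1278)*(1/38691) = 15176/1229469945 + 53/49447098 = 271857022111/20264573619489870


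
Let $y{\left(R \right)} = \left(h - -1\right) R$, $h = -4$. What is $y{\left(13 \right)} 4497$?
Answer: $-175383$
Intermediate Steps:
$y{\left(R \right)} = - 3 R$ ($y{\left(R \right)} = \left(-4 - -1\right) R = \left(-4 + \left(-3 + 4\right)\right) R = \left(-4 + 1\right) R = - 3 R$)
$y{\left(13 \right)} 4497 = \left(-3\right) 13 \cdot 4497 = \left(-39\right) 4497 = -175383$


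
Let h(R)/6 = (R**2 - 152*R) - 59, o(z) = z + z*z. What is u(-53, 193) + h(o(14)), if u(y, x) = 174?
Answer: 72900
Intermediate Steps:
o(z) = z + z**2
h(R) = -354 - 912*R + 6*R**2 (h(R) = 6*((R**2 - 152*R) - 59) = 6*(-59 + R**2 - 152*R) = -354 - 912*R + 6*R**2)
u(-53, 193) + h(o(14)) = 174 + (-354 - 12768*(1 + 14) + 6*(14*(1 + 14))**2) = 174 + (-354 - 12768*15 + 6*(14*15)**2) = 174 + (-354 - 912*210 + 6*210**2) = 174 + (-354 - 191520 + 6*44100) = 174 + (-354 - 191520 + 264600) = 174 + 72726 = 72900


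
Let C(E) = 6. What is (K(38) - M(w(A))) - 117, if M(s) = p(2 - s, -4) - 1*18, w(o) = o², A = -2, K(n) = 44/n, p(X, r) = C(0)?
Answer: -1973/19 ≈ -103.84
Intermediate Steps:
p(X, r) = 6
M(s) = -12 (M(s) = 6 - 1*18 = 6 - 18 = -12)
(K(38) - M(w(A))) - 117 = (44/38 - 1*(-12)) - 117 = (44*(1/38) + 12) - 117 = (22/19 + 12) - 117 = 250/19 - 117 = -1973/19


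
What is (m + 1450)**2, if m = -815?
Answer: 403225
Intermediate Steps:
(m + 1450)**2 = (-815 + 1450)**2 = 635**2 = 403225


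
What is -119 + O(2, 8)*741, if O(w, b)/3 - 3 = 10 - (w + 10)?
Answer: 2104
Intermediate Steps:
O(w, b) = 9 - 3*w (O(w, b) = 9 + 3*(10 - (w + 10)) = 9 + 3*(10 - (10 + w)) = 9 + 3*(10 + (-10 - w)) = 9 + 3*(-w) = 9 - 3*w)
-119 + O(2, 8)*741 = -119 + (9 - 3*2)*741 = -119 + (9 - 6)*741 = -119 + 3*741 = -119 + 2223 = 2104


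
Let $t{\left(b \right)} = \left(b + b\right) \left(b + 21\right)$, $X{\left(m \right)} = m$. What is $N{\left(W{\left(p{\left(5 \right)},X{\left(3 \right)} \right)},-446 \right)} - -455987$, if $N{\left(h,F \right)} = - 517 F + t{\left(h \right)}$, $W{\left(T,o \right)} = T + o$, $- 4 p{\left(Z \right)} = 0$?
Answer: $686713$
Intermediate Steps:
$p{\left(Z \right)} = 0$ ($p{\left(Z \right)} = \left(- \frac{1}{4}\right) 0 = 0$)
$t{\left(b \right)} = 2 b \left(21 + b\right)$
$N{\left(h,F \right)} = - 517 F + 2 h \left(21 + h\right)$
$N{\left(W{\left(p{\left(5 \right)},X{\left(3 \right)} \right)},-446 \right)} - -455987 = \left(\left(-517\right) \left(-446\right) + 2 \left(0 + 3\right) \left(21 + \left(0 + 3\right)\right)\right) - -455987 = \left(230582 + 2 \cdot 3 \left(21 + 3\right)\right) + 455987 = \left(230582 + 2 \cdot 3 \cdot 24\right) + 455987 = \left(230582 + 144\right) + 455987 = 230726 + 455987 = 686713$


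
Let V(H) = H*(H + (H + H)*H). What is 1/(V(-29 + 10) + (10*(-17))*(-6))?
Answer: -1/12337 ≈ -8.1057e-5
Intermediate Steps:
V(H) = H*(H + 2*H²) (V(H) = H*(H + (2*H)*H) = H*(H + 2*H²))
1/(V(-29 + 10) + (10*(-17))*(-6)) = 1/((-29 + 10)²*(1 + 2*(-29 + 10)) + (10*(-17))*(-6)) = 1/((-19)²*(1 + 2*(-19)) - 170*(-6)) = 1/(361*(1 - 38) + 1020) = 1/(361*(-37) + 1020) = 1/(-13357 + 1020) = 1/(-12337) = -1/12337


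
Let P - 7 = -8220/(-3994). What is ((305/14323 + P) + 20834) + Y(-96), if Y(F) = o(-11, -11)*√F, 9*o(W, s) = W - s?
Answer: 596175245686/28603031 ≈ 20843.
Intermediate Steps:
o(W, s) = -s/9 + W/9 (o(W, s) = (W - s)/9 = -s/9 + W/9)
P = 18089/1997 (P = 7 - 8220/(-3994) = 7 - 8220*(-1/3994) = 7 + 4110/1997 = 18089/1997 ≈ 9.0581)
Y(F) = 0 (Y(F) = (-⅑*(-11) + (⅑)*(-11))*√F = (11/9 - 11/9)*√F = 0*√F = 0)
((305/14323 + P) + 20834) + Y(-96) = ((305/14323 + 18089/1997) + 20834) + 0 = (259697832/28603031 + 20834) + 0 = 596175245686/28603031 + 0 = 596175245686/28603031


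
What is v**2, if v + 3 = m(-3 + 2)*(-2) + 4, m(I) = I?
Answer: 9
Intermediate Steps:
v = 3 (v = -3 + ((-3 + 2)*(-2) + 4) = -3 + (-1*(-2) + 4) = -3 + (2 + 4) = -3 + 6 = 3)
v**2 = 3**2 = 9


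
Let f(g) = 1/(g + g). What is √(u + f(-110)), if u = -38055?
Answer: I*√460465555/110 ≈ 195.08*I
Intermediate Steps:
f(g) = 1/(2*g)
√(u + f(-110)) = √(-38055 + (½)/(-110)) = √(-38055 + (½)*(-1/110)) = √(-38055 - 1/220) = √(-8372101/220) = I*√460465555/110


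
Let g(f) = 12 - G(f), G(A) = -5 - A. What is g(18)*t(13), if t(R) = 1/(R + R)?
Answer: 35/26 ≈ 1.3462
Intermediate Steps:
t(R) = 1/(2*R)
g(f) = 17 + f (g(f) = 12 - (-5 - f) = 12 + (5 + f) = 17 + f)
g(18)*t(13) = (17 + 18)*((½)/13) = 35*((½)*(1/13)) = 35*(1/26) = 35/26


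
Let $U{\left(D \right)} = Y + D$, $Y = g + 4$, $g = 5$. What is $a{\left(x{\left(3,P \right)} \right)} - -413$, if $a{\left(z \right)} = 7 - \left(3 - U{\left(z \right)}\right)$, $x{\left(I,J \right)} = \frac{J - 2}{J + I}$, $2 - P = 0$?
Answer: $426$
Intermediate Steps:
$Y = 9$ ($Y = 5 + 4 = 9$)
$P = 2$ ($P = 2 - 0 = 2 + 0 = 2$)
$U{\left(D \right)} = 9 + D$
$x{\left(I,J \right)} = \frac{-2 + J}{I + J}$
$a{\left(z \right)} = 13 + z$ ($a{\left(z \right)} = 7 - \left(3 - \left(9 + z\right)\right) = 7 - \left(-6 - z\right) = 7 + \left(6 + z\right) = 13 + z$)
$a{\left(x{\left(3,P \right)} \right)} - -413 = \left(13 + \frac{-2 + 2}{3 + 2}\right) - -413 = \left(13 + \frac{1}{5} \cdot 0\right) + 413 = \left(13 + 0\right) + 413 = 13 + 413 = 426$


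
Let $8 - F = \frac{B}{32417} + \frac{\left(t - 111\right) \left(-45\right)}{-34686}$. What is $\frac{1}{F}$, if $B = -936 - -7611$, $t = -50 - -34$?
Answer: $\frac{124935118}{994340289} \approx 0.12565$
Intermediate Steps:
$t = -16$ ($t = -50 + 34 = -16$)
$B = 6675$ ($B = -936 + 7611 = 6675$)
$F = \frac{994340289}{124935118}$ ($F = 8 - \left(\frac{6675}{32417} + \frac{\left(-16 - 111\right) \left(-45\right)}{-34686}\right) = 8 - \left(6675 \cdot \frac{1}{32417} + \left(-127\right) \left(-45\right) \left(- \frac{1}{34686}\right)\right) = 8 - \left(\frac{6675}{32417} + 5715 \left(- \frac{1}{34686}\right)\right) = 8 - \left(\frac{6675}{32417} - \frac{635}{3854}\right) = 8 - \frac{5140655}{124935118} = \frac{994340289}{124935118} \approx 7.9589$)
$\frac{1}{F} = \frac{1}{\frac{994340289}{124935118}} = \frac{124935118}{994340289}$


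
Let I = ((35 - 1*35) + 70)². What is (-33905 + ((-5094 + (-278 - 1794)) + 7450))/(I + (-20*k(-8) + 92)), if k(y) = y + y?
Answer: -33621/5312 ≈ -6.3293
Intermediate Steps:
I = 4900 (I = ((35 - 35) + 70)² = (0 + 70)² = 70² = 4900)
k(y) = 2*y
(-33905 + ((-5094 + (-278 - 1794)) + 7450))/(I + (-20*k(-8) + 92)) = (-33905 + ((-5094 + (-278 - 1794)) + 7450))/(4900 + (-40*(-8) + 92)) = (-33905 + ((-5094 - 2072) + 7450))/(4900 + (-20*(-16) + 92)) = (-33905 + (-7166 + 7450))/(4900 + (320 + 92)) = (-33905 + 284)/(4900 + 412) = -33621/5312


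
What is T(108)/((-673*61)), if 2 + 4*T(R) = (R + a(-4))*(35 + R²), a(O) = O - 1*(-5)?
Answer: -1275189/164212 ≈ -7.7655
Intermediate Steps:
a(O) = 5 + O (a(O) = O + 5 = 5 + O)
T(R) = -½ + (1 + R)*(35 + R²)/4 (T(R) = -½ + ((R + (5 - 4))*(35 + R²))/4 = -½ + ((R + 1)*(35 + R²))/4 = -½ + ((1 + R)*(35 + R²))/4 = -½ + (1 + R)*(35 + R²)/4)
T(108)/((-673*61)) = (33/4 + (¼)*108² + (¼)*108³ + (35/4)*108)/((-673*61)) = (33/4 + (¼)*11664 + (¼)*1259712 + 945)/(-41053) = (33/4 + 2916 + 314928 + 945)*(-1/41053) = (1275189/4)*(-1/41053) = -1275189/164212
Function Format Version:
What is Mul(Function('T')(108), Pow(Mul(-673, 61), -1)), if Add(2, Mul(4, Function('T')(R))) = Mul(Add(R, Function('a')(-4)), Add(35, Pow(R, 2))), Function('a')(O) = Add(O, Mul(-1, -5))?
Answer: Rational(-1275189, 164212) ≈ -7.7655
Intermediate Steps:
Function('a')(O) = Add(5, O) (Function('a')(O) = Add(O, 5) = Add(5, O))
Function('T')(R) = Add(Rational(-1, 2), Mul(Rational(1, 4), Add(1, R), Add(35, Pow(R, 2)))) (Function('T')(R) = Add(Rational(-1, 2), Mul(Rational(1, 4), Mul(Add(R, Add(5, -4)), Add(35, Pow(R, 2))))) = Add(Rational(-1, 2), Mul(Rational(1, 4), Mul(Add(R, 1), Add(35, Pow(R, 2))))) = Add(Rational(-1, 2), Mul(Rational(1, 4), Mul(Add(1, R), Add(35, Pow(R, 2))))) = Add(Rational(-1, 2), Mul(Rational(1, 4), Add(1, R), Add(35, Pow(R, 2)))))
Mul(Function('T')(108), Pow(Mul(-673, 61), -1)) = Mul(Add(Rational(33, 4), Mul(Rational(1, 4), Pow(108, 2)), Mul(Rational(1, 4), Pow(108, 3)), Mul(Rational(35, 4), 108)), Pow(Mul(-673, 61), -1)) = Mul(Add(Rational(33, 4), Mul(Rational(1, 4), 11664), Mul(Rational(1, 4), 1259712), 945), Pow(-41053, -1)) = Mul(Add(Rational(33, 4), 2916, 314928, 945), Rational(-1, 41053)) = Mul(Rational(1275189, 4), Rational(-1, 41053)) = Rational(-1275189, 164212)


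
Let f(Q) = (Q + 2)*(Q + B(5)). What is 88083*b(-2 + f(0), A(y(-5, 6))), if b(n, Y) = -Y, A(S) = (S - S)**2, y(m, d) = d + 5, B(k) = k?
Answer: 0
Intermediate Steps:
y(m, d) = 5 + d
A(S) = 0 (A(S) = 0**2 = 0)
f(Q) = (2 + Q)*(5 + Q) (f(Q) = (Q + 2)*(Q + 5) = (2 + Q)*(5 + Q))
88083*b(-2 + f(0), A(y(-5, 6))) = 88083*(-1*0) = 88083*0 = 0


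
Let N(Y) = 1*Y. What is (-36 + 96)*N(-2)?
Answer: -120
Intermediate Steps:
N(Y) = Y
(-36 + 96)*N(-2) = (-36 + 96)*(-2) = 60*(-2) = -120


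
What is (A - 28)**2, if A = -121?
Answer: 22201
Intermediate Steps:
(A - 28)**2 = (-121 - 28)**2 = (-149)**2 = 22201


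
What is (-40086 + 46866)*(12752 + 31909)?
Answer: 302801580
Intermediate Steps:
(-40086 + 46866)*(12752 + 31909) = 6780*44661 = 302801580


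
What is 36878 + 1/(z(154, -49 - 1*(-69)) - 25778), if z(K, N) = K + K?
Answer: 939282659/25470 ≈ 36878.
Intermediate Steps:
z(K, N) = 2*K
36878 + 1/(z(154, -49 - 1*(-69)) - 25778) = 36878 + 1/(2*154 - 25778) = 36878 + 1/(308 - 25778) = 36878 + 1/(-25470) = 36878 - 1/25470 = 939282659/25470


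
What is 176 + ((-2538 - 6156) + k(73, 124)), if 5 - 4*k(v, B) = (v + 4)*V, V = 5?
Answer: -8613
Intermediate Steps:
k(v, B) = -15/4 - 5*v/4 (k(v, B) = 5/4 - (v + 4)*5/4 = 5/4 - (4 + v)*5/4 = 5/4 - (20 + 5*v)/4 = 5/4 + (-5 - 5*v/4) = -15/4 - 5*v/4)
176 + ((-2538 - 6156) + k(73, 124)) = 176 + ((-2538 - 6156) + (-15/4 - 5/4*73)) = 176 + (-8694 + (-15/4 - 365/4)) = 176 + (-8694 - 95) = 176 - 8789 = -8613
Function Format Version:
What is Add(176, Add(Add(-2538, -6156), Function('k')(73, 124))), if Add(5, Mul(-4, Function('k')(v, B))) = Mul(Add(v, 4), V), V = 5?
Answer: -8613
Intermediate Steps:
Function('k')(v, B) = Add(Rational(-15, 4), Mul(Rational(-5, 4), v)) (Function('k')(v, B) = Add(Rational(5, 4), Mul(Rational(-1, 4), Mul(Add(v, 4), 5))) = Add(Rational(5, 4), Mul(Rational(-1, 4), Mul(Add(4, v), 5))) = Add(Rational(5, 4), Mul(Rational(-1, 4), Add(20, Mul(5, v)))) = Add(Rational(5, 4), Add(-5, Mul(Rational(-5, 4), v))) = Add(Rational(-15, 4), Mul(Rational(-5, 4), v)))
Add(176, Add(Add(-2538, -6156), Function('k')(73, 124))) = Add(176, Add(Add(-2538, -6156), Add(Rational(-15, 4), Mul(Rational(-5, 4), 73)))) = Add(176, Add(-8694, Add(Rational(-15, 4), Rational(-365, 4)))) = Add(176, Add(-8694, -95)) = Add(176, -8789) = -8613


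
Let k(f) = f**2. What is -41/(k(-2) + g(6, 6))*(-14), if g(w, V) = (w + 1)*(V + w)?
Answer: 287/44 ≈ 6.5227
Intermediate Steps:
g(w, V) = (1 + w)*(V + w)
-41/(k(-2) + g(6, 6))*(-14) = -41/((-2)**2 + (6 + 6 + 6**2 + 6*6))*(-14) = -41/(4 + (6 + 6 + 36 + 36))*(-14) = -41/(4 + 84)*(-14) = -41/88*(-14) = 287/44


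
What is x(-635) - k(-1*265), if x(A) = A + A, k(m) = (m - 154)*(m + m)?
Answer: -223340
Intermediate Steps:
k(m) = 2*m*(-154 + m) (k(m) = (-154 + m)*(2*m) = 2*m*(-154 + m))
x(A) = 2*A
x(-635) - k(-1*265) = 2*(-635) - 2*(-1*265)*(-154 - 1*265) = -1270 - 2*(-265)*(-154 - 265) = -1270 - 2*(-265)*(-419) = -1270 - 1*222070 = -1270 - 222070 = -223340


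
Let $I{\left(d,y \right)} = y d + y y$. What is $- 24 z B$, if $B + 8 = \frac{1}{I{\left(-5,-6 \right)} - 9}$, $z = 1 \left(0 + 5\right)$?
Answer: $\frac{18200}{19} \approx 957.89$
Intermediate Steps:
$I{\left(d,y \right)} = y^{2} + d y$ ($I{\left(d,y \right)} = d y + y^{2} = y^{2} + d y$)
$z = 5$ ($z = 1 \cdot 5 = 5$)
$B = - \frac{455}{57}$ ($B = -8 + \frac{1}{- 6 \left(-5 - 6\right) - 9} = -8 + \frac{1}{\left(-6\right) \left(-11\right) - 9} = -8 + \frac{1}{66 - 9} = -8 + \frac{1}{57} = - \frac{455}{57} \approx -7.9825$)
$- 24 z B = \left(-24\right) 5 \left(- \frac{455}{57}\right) = \left(-120\right) \left(- \frac{455}{57}\right) = \frac{18200}{19}$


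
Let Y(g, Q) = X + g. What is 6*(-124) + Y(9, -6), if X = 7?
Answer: -728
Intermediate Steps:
Y(g, Q) = 7 + g
6*(-124) + Y(9, -6) = 6*(-124) + (7 + 9) = -744 + 16 = -728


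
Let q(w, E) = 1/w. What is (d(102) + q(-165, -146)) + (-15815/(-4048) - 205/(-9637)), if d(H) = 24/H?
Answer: 1798099531/432508560 ≈ 4.1574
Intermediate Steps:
(d(102) + q(-165, -146)) + (-15815/(-4048) - 205/(-9637)) = (24/102 + 1/(-165)) + (-15815/(-4048) - 205/(-9637)) = (24*(1/102) - 1/165) + (-15815*(-1/4048) - 205*(-1/9637)) = (4/17 - 1/165) + (15815/4048 + 205/9637) = 643/2805 + 6662565/1696112 = 1798099531/432508560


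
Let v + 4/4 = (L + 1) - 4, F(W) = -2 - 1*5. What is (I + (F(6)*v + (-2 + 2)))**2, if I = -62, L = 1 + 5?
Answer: 5776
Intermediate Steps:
L = 6
F(W) = -7 (F(W) = -2 - 5 = -7)
v = 2 (v = -1 + ((6 + 1) - 4) = -1 + (7 - 4) = -1 + 3 = 2)
(I + (F(6)*v + (-2 + 2)))**2 = (-62 + (-7*2 + (-2 + 2)))**2 = (-62 + (-14 + 0))**2 = (-62 - 14)**2 = (-76)**2 = 5776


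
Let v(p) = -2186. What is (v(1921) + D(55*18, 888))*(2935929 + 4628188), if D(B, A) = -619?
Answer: -21217348185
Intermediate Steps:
(v(1921) + D(55*18, 888))*(2935929 + 4628188) = (-2186 - 619)*(2935929 + 4628188) = -2805*7564117 = -21217348185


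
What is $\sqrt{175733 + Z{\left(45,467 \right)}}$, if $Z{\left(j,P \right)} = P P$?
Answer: $9 \sqrt{4862} \approx 627.55$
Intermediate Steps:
$Z{\left(j,P \right)} = P^{2}$
$\sqrt{175733 + Z{\left(45,467 \right)}} = \sqrt{175733 + 467^{2}} = \sqrt{175733 + 218089} = \sqrt{393822} = 9 \sqrt{4862}$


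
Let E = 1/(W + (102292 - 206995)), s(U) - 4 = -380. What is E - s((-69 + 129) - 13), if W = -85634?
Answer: 71566711/190337 ≈ 376.00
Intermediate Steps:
s(U) = -376 (s(U) = 4 - 380 = -376)
E = -1/190337 (E = 1/(-85634 + (102292 - 206995)) = 1/(-85634 - 104703) = 1/(-190337) = -1/190337 ≈ -5.2538e-6)
E - s((-69 + 129) - 13) = -1/190337 - 1*(-376) = -1/190337 + 376 = 71566711/190337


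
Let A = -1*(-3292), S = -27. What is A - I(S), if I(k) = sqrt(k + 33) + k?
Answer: 3319 - sqrt(6) ≈ 3316.6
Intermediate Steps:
A = 3292
I(k) = k + sqrt(33 + k) (I(k) = sqrt(33 + k) + k = k + sqrt(33 + k))
A - I(S) = 3292 - (-27 + sqrt(33 - 27)) = 3292 - (-27 + sqrt(6)) = 3292 + (27 - sqrt(6)) = 3319 - sqrt(6)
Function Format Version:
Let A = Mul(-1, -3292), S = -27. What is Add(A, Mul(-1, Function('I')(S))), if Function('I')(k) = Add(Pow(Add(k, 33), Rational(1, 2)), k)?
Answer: Add(3319, Mul(-1, Pow(6, Rational(1, 2)))) ≈ 3316.6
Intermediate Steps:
A = 3292
Function('I')(k) = Add(k, Pow(Add(33, k), Rational(1, 2))) (Function('I')(k) = Add(Pow(Add(33, k), Rational(1, 2)), k) = Add(k, Pow(Add(33, k), Rational(1, 2))))
Add(A, Mul(-1, Function('I')(S))) = Add(3292, Mul(-1, Add(-27, Pow(Add(33, -27), Rational(1, 2))))) = Add(3292, Mul(-1, Add(-27, Pow(6, Rational(1, 2))))) = Add(3292, Add(27, Mul(-1, Pow(6, Rational(1, 2))))) = Add(3319, Mul(-1, Pow(6, Rational(1, 2))))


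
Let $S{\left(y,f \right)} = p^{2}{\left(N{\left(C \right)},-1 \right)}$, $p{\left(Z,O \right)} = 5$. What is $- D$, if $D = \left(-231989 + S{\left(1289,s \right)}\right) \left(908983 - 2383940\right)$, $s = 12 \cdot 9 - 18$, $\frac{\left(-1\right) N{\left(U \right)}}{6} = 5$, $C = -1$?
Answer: $-342136925548$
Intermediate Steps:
$N{\left(U \right)} = -30$ ($N{\left(U \right)} = \left(-6\right) 5 = -30$)
$s = 90$ ($s = 108 - 18 = 90$)
$S{\left(y,f \right)} = 25$ ($S{\left(y,f \right)} = 5^{2} = 25$)
$D = 342136925548$ ($D = \left(-231989 + 25\right) \left(908983 - 2383940\right) = \left(-231964\right) \left(-1474957\right) = 342136925548$)
$- D = \left(-1\right) 342136925548 = -342136925548$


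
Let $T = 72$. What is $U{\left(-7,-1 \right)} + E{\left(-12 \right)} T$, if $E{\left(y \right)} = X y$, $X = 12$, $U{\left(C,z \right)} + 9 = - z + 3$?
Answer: $-10373$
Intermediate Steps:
$U{\left(C,z \right)} = -6 - z$ ($U{\left(C,z \right)} = -9 - \left(-3 + z\right) = -6 - z$)
$E{\left(y \right)} = 12 y$
$U{\left(-7,-1 \right)} + E{\left(-12 \right)} T = \left(-6 - -1\right) + 12 \left(-12\right) 72 = \left(-6 + 1\right) - 10368 = -5 - 10368 = -10373$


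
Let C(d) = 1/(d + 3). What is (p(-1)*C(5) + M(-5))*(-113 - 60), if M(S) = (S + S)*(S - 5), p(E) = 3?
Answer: -138919/8 ≈ -17365.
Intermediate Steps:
M(S) = 2*S*(-5 + S) (M(S) = (2*S)*(-5 + S) = 2*S*(-5 + S))
C(d) = 1/(3 + d)
(p(-1)*C(5) + M(-5))*(-113 - 60) = (3/(3 + 5) + 2*(-5)*(-5 - 5))*(-113 - 60) = (3/8 + 2*(-5)*(-10))*(-173) = (3*(⅛) + 100)*(-173) = (3/8 + 100)*(-173) = (803/8)*(-173) = -138919/8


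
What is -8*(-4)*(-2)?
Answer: -64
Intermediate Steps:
-8*(-4)*(-2) = 32*(-2) = -64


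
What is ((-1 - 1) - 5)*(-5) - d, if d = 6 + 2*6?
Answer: 17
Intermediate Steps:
d = 18 (d = 6 + 12 = 18)
((-1 - 1) - 5)*(-5) - d = ((-1 - 1) - 5)*(-5) - 1*18 = (-2 - 5)*(-5) - 18 = -7*(-5) - 18 = 35 - 18 = 17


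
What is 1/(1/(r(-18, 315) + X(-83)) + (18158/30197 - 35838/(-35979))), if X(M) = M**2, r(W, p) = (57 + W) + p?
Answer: 2623071433903/4190453992829 ≈ 0.62596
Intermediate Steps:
r(W, p) = 57 + W + p
1/(1/(r(-18, 315) + X(-83)) + (18158/30197 - 35838/(-35979))) = 1/(1/((57 - 18 + 315) + (-83)**2) + (18158/30197 - 35838/(-35979))) = 1/(1/(354 + 6889) + (18158*(1/30197) - 35838*(-1/35979))) = 1/(1/7243 + (18158/30197 + 11946/11993)) = 1/(1/7243 + 578502256/362152621) = 1/(4190453992829/2623071433903) = 2623071433903/4190453992829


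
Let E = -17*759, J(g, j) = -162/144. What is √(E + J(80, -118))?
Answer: I*√206466/4 ≈ 113.6*I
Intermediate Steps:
J(g, j) = -9/8 (J(g, j) = -162*1/144 = -9/8)
E = -12903
√(E + J(80, -118)) = √(-12903 - 9/8) = √(-103233/8) = I*√206466/4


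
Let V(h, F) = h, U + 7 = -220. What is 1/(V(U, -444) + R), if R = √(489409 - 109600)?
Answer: 227/328280 + 27*√521/328280 ≈ 0.0025688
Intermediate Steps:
U = -227 (U = -7 - 220 = -227)
R = 27*√521 (R = √379809 = 27*√521 ≈ 616.29)
1/(V(U, -444) + R) = 1/(-227 + 27*√521)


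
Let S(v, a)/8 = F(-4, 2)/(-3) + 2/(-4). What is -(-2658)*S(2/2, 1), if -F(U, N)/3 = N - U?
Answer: 116952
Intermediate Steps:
F(U, N) = -3*N + 3*U (F(U, N) = -3*(N - U) = -3*N + 3*U)
S(v, a) = 44 (S(v, a) = 8*((-3*2 + 3*(-4))/(-3) + 2/(-4)) = 8*((-6 - 12)*(-⅓) + 2*(-¼)) = 8*(-18*(-⅓) - ½) = 8*(6 - ½) = 8*(11/2) = 44)
-(-2658)*S(2/2, 1) = -(-2658)*44 = -443*(-264) = 116952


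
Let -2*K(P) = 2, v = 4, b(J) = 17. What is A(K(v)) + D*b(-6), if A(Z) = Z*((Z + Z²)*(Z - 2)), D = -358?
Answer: -6086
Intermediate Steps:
K(P) = -1 (K(P) = -½*2 = -1)
A(Z) = Z*(-2 + Z)*(Z + Z²) (A(Z) = Z*((Z + Z²)*(-2 + Z)) = Z*((-2 + Z)*(Z + Z²)) = Z*(-2 + Z)*(Z + Z²))
A(K(v)) + D*b(-6) = (-1)²*(-2 + (-1)² - 1*(-1)) - 358*17 = 1*(-2 + 1 + 1) - 6086 = 1*0 - 6086 = 0 - 6086 = -6086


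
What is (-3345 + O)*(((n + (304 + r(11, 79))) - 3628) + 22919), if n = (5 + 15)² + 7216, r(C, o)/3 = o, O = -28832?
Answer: -883194296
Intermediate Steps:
r(C, o) = 3*o
n = 7616 (n = 20² + 7216 = 400 + 7216 = 7616)
(-3345 + O)*(((n + (304 + r(11, 79))) - 3628) + 22919) = (-3345 - 28832)*(((7616 + (304 + 3*79)) - 3628) + 22919) = -32177*(((7616 + (304 + 237)) - 3628) + 22919) = -32177*(((7616 + 541) - 3628) + 22919) = -32177*((8157 - 3628) + 22919) = -32177*(4529 + 22919) = -32177*27448 = -883194296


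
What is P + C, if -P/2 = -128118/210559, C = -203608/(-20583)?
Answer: 48145602460/4333935897 ≈ 11.109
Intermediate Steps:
C = 203608/20583 (C = -203608*(-1/20583) = 203608/20583 ≈ 9.8920)
P = 256236/210559 (P = -(-256236)/210559 = -2*(-128118/210559) = 256236/210559 ≈ 1.2169)
P + C = 256236/210559 + 203608/20583 = 48145602460/4333935897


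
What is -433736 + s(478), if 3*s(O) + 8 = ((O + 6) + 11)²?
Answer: -1056191/3 ≈ -3.5206e+5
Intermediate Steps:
s(O) = -8/3 + (17 + O)²/3 (s(O) = -8/3 + ((O + 6) + 11)²/3 = -8/3 + ((6 + O) + 11)²/3 = -8/3 + (17 + O)²/3)
-433736 + s(478) = -433736 + (-8/3 + (17 + 478)²/3) = -433736 + (-8/3 + (⅓)*495²) = -433736 + (-8/3 + (⅓)*245025) = -433736 + (-8/3 + 81675) = -433736 + 245017/3 = -1056191/3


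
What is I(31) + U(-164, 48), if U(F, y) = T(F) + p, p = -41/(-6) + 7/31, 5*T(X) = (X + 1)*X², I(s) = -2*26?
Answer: -815474723/930 ≈ -8.7685e+5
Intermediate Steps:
I(s) = -52
T(X) = X²*(1 + X)/5 (T(X) = ((X + 1)*X²)/5 = ((1 + X)*X²)/5 = (X²*(1 + X))/5 = X²*(1 + X)/5)
p = 1313/186 (p = -41*(-⅙) + 7*(1/31) = 41/6 + 7/31 = 1313/186 ≈ 7.0591)
U(F, y) = 1313/186 + F²*(1 + F)/5 (U(F, y) = F²*(1 + F)/5 + 1313/186 = 1313/186 + F²*(1 + F)/5)
I(31) + U(-164, 48) = -52 + (1313/186 + (⅕)*(-164)²*(1 - 164)) = -52 + (1313/186 + (⅕)*26896*(-163)) = -52 + (1313/186 - 4384048/5) = -52 - 815426363/930 = -815474723/930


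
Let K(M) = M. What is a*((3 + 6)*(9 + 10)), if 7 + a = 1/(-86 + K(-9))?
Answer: -5994/5 ≈ -1198.8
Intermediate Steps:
a = -666/95 (a = -7 + 1/(-86 - 9) = -7 + 1/(-95) = -7 - 1/95 = -666/95 ≈ -7.0105)
a*((3 + 6)*(9 + 10)) = -666*(3 + 6)*(9 + 10)/95 = -5994*19/95 = -666/95*171 = -5994/5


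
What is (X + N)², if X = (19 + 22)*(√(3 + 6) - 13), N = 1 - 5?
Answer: 171396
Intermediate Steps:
N = -4
X = -410 (X = 41*(√9 - 13) = 41*(3 - 13) = 41*(-10) = -410)
(X + N)² = (-410 - 4)² = (-414)² = 171396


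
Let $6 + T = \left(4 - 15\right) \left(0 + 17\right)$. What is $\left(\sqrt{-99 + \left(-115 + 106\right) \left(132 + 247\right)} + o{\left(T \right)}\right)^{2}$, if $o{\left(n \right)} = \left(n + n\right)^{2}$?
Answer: $22199804506 + 893976 i \sqrt{390} \approx 2.22 \cdot 10^{10} + 1.7655 \cdot 10^{7} i$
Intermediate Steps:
$T = -193$ ($T = -6 + \left(4 - 15\right) \left(0 + 17\right) = -6 - 187 = -193$)
$o{\left(n \right)} = 4 n^{2}$ ($o{\left(n \right)} = \left(2 n\right)^{2} = 4 n^{2}$)
$\left(\sqrt{-99 + \left(-115 + 106\right) \left(132 + 247\right)} + o{\left(T \right)}\right)^{2} = \left(\sqrt{-99 + \left(-115 + 106\right) \left(132 + 247\right)} + 4 \left(-193\right)^{2}\right)^{2} = \left(\sqrt{-99 - 3411} + 4 \cdot 37249\right)^{2} = \left(\sqrt{-99 - 3411} + 148996\right)^{2} = \left(\sqrt{-3510} + 148996\right)^{2} = \left(3 i \sqrt{390} + 148996\right)^{2} = \left(148996 + 3 i \sqrt{390}\right)^{2}$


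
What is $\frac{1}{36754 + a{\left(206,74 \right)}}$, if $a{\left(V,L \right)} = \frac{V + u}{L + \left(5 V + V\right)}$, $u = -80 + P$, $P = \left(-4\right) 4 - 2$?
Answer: $\frac{655}{24073924} \approx 2.7208 \cdot 10^{-5}$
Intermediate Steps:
$P = -18$ ($P = -16 - 2 = -18$)
$u = -98$ ($u = -80 - 18 = -98$)
$a{\left(V,L \right)} = \frac{-98 + V}{L + 6 V}$ ($a{\left(V,L \right)} = \frac{V - 98}{L + \left(5 V + V\right)} = \frac{-98 + V}{L + 6 V}$)
$\frac{1}{36754 + a{\left(206,74 \right)}} = \frac{1}{36754 + \frac{-98 + 206}{74 + 6 \cdot 206}} = \frac{1}{36754 + \frac{1}{74 + 1236} \cdot 108} = \frac{1}{36754 + \frac{1}{1310} \cdot 108} = \frac{1}{36754 + \frac{54}{655}} = \frac{1}{\frac{24073924}{655}} = \frac{655}{24073924}$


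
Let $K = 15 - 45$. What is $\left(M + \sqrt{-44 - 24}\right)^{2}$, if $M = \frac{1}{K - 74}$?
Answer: $\frac{\left(1 - 208 i \sqrt{17}\right)^{2}}{10816} \approx -68.0 - 0.15858 i$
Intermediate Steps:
$K = -30$ ($K = 15 - 45 = -30$)
$M = - \frac{1}{104}$ ($M = \frac{1}{-30 - 74} = \frac{1}{-104} = - \frac{1}{104} \approx -0.0096154$)
$\left(M + \sqrt{-44 - 24}\right)^{2} = \left(- \frac{1}{104} + \sqrt{-44 - 24}\right)^{2} = \left(- \frac{1}{104} + \sqrt{-68}\right)^{2} = \left(- \frac{1}{104} + 2 i \sqrt{17}\right)^{2}$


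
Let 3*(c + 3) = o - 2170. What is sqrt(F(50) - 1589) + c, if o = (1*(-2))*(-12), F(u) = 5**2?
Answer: -2155/3 + 2*I*sqrt(391) ≈ -718.33 + 39.547*I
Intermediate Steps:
F(u) = 25
o = 24 (o = -2*(-12) = 24)
c = -2155/3 (c = -3 + (24 - 2170)/3 = -3 + (1/3)*(-2146) = -3 - 2146/3 = -2155/3 ≈ -718.33)
sqrt(F(50) - 1589) + c = sqrt(25 - 1589) - 2155/3 = sqrt(-1564) - 2155/3 = 2*I*sqrt(391) - 2155/3 = -2155/3 + 2*I*sqrt(391)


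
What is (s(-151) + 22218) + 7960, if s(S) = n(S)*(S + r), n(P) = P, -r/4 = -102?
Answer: -8629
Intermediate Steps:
r = 408 (r = -4*(-102) = 408)
s(S) = S*(408 + S) (s(S) = S*(S + 408) = S*(408 + S))
(s(-151) + 22218) + 7960 = (-151*(408 - 151) + 22218) + 7960 = (-151*257 + 22218) + 7960 = (-38807 + 22218) + 7960 = -16589 + 7960 = -8629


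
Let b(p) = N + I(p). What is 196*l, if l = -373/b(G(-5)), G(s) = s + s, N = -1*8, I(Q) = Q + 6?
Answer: 18277/3 ≈ 6092.3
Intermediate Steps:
I(Q) = 6 + Q
N = -8
G(s) = 2*s
b(p) = -2 + p (b(p) = -8 + (6 + p) = -2 + p)
l = 373/12 (l = -373/(-2 + 2*(-5)) = -373/(-2 - 10) = -373/(-12) = -373*(-1/12) = 373/12 ≈ 31.083)
196*l = 196*(373/12) = 18277/3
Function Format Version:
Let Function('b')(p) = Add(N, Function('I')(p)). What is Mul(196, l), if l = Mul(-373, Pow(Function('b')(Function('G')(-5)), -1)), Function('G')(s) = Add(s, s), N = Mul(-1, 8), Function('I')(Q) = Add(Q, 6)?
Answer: Rational(18277, 3) ≈ 6092.3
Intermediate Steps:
Function('I')(Q) = Add(6, Q)
N = -8
Function('G')(s) = Mul(2, s)
Function('b')(p) = Add(-2, p) (Function('b')(p) = Add(-8, Add(6, p)) = Add(-2, p))
l = Rational(373, 12) (l = Mul(-373, Pow(Add(-2, Mul(2, -5)), -1)) = Mul(-373, Pow(Add(-2, -10), -1)) = Mul(-373, Pow(-12, -1)) = Mul(-373, Rational(-1, 12)) = Rational(373, 12) ≈ 31.083)
Mul(196, l) = Mul(196, Rational(373, 12)) = Rational(18277, 3)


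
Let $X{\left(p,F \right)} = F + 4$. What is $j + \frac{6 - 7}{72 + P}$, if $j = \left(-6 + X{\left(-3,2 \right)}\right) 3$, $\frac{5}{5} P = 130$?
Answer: $- \frac{1}{202} \approx -0.0049505$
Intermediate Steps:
$X{\left(p,F \right)} = 4 + F$
$P = 130$
$j = 0$ ($j = \left(-6 + \left(4 + 2\right)\right) 3 = \left(-6 + 6\right) 3 = 0 \cdot 3 = 0$)
$j + \frac{6 - 7}{72 + P} = 0 + \frac{6 - 7}{72 + 130} = 0 + \frac{6 - 7}{202} = 0 + \frac{1}{202} \left(-1\right) = 0 - \frac{1}{202} = - \frac{1}{202}$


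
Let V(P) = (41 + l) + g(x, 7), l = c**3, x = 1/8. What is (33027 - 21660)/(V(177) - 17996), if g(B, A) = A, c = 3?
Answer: -11367/17921 ≈ -0.63428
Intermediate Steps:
x = 1/8 ≈ 0.12500
l = 27 (l = 3**3 = 27)
V(P) = 75 (V(P) = (41 + 27) + 7 = 68 + 7 = 75)
(33027 - 21660)/(V(177) - 17996) = (33027 - 21660)/(75 - 17996) = 11367/(-17921) = 11367*(-1/17921) = -11367/17921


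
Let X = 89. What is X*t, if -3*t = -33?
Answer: 979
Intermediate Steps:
t = 11 (t = -⅓*(-33) = 11)
X*t = 89*11 = 979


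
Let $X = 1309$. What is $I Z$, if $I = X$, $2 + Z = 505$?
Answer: $658427$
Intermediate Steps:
$Z = 503$ ($Z = -2 + 505 = 503$)
$I = 1309$
$I Z = 1309 \cdot 503 = 658427$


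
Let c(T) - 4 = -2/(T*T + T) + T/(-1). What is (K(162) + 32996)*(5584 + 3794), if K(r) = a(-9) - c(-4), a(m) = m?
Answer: 309278625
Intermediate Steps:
c(T) = 4 - T - 2/(T + T**2) (c(T) = 4 + (-2/(T*T + T) + T/(-1)) = 4 + (-2/(T**2 + T) + T*(-1)) = 4 + (-2/(T + T**2) - T) = 4 + (-T - 2/(T + T**2)) = 4 - T - 2/(T + T**2))
K(r) = -101/6 (K(r) = -9 - (-2 - 1*(-4)**3 + 3*(-4)**2 + 4*(-4))/((-4)*(1 - 4)) = -9 - (-1)*(-2 - 1*(-64) + 3*16 - 16)/(4*(-3)) = -9 - (-1)*(-1)*(-2 + 64 + 48 - 16)/(4*3) = -9 - (-1)*(-1)*94/(4*3) = -9 - 1*47/6 = -9 - 47/6 = -101/6)
(K(162) + 32996)*(5584 + 3794) = (-101/6 + 32996)*(5584 + 3794) = (197875/6)*9378 = 309278625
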